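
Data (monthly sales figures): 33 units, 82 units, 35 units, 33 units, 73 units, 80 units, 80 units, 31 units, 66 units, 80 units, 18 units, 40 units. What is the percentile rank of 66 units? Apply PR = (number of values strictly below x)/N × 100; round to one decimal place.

50.0

N = 12.
Strictly below 66: 6. Equal to 66: 1.
PR = 6/12 × 100 = 50.0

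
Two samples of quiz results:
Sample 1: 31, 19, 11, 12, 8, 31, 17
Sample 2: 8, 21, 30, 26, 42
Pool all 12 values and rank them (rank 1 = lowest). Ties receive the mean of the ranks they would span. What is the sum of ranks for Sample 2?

Sorted (ascending): 8, 8, 11, 12, 17, 19, 21, 26, 30, 31, 31, 42
The 2 values of 8 occupy positions 1–2 → average rank (1+2)/2 = 1.5.
The 2 values of 31 occupy positions 10–11 → average rank (10+11)/2 = 10.5.
Sample 2 values → pooled ranks: 8→1.5, 21→7, 30→9, 26→8, 42→12
Rank sum = 1.5 + 7 + 9 + 8 + 12 = 37.5

37.5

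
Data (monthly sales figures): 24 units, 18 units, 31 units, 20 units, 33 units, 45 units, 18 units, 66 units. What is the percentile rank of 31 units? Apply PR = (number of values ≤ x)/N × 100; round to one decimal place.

N = 8.
Strictly below 31: 4. Equal to 31: 1.
PR = 5/8 × 100 = 62.5

62.5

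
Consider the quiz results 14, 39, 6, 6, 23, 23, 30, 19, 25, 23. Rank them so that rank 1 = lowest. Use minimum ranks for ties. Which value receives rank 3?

Sorted (ascending): 6, 6, 14, 19, 23, 23, 23, 25, 30, 39
The 2 values of 6 occupy positions 1–2 → each gets rank 1.
The 3 values of 23 occupy positions 5–7 → each gets rank 5.
Rank 3 → value 14.

14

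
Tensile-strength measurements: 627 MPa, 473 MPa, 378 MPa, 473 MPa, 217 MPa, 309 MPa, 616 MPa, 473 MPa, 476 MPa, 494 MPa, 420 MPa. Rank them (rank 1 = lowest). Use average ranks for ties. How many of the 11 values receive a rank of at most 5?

Sorted (ascending): 217, 309, 378, 420, 473, 473, 473, 476, 494, 616, 627
The 3 values of 473 occupy positions 5–7 → average rank 6.
Ranks ≤ 5: {1, 2, 3, 4} → 4 values.

4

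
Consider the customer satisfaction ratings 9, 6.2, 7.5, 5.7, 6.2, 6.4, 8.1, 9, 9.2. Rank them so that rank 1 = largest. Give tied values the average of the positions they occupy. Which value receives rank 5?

Sorted (descending): 9.2, 9, 9, 8.1, 7.5, 6.4, 6.2, 6.2, 5.7
The 2 values of 9 occupy positions 2–3 → average rank (2+3)/2 = 2.5.
The 2 values of 6.2 occupy positions 7–8 → average rank (7+8)/2 = 7.5.
Rank 5 → value 7.5.

7.5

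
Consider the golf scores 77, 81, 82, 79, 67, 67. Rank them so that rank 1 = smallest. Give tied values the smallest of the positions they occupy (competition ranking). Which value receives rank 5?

Sorted (ascending): 67, 67, 77, 79, 81, 82
The 2 values of 67 occupy positions 1–2 → each gets rank 1.
Rank 5 → value 81.

81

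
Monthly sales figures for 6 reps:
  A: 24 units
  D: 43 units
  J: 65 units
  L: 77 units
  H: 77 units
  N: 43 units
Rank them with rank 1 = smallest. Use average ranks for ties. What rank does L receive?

5.5

Sorted (ascending): 24, 43, 43, 65, 77, 77
The 2 values of 43 occupy positions 2–3 → average rank (2+3)/2 = 2.5.
The 2 values of 77 occupy positions 5–6 → average rank (5+6)/2 = 5.5.
L has value 77 units → rank 5.5.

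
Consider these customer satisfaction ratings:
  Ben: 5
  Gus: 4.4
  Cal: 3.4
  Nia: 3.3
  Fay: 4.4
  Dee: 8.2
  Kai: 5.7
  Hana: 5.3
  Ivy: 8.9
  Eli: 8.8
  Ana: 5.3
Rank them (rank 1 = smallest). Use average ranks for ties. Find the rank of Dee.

Sorted (ascending): 3.3, 3.4, 4.4, 4.4, 5, 5.3, 5.3, 5.7, 8.2, 8.8, 8.9
The 2 values of 4.4 occupy positions 3–4 → average rank (3+4)/2 = 3.5.
The 2 values of 5.3 occupy positions 6–7 → average rank (6+7)/2 = 6.5.
Dee has value 8.2 → rank 9.

9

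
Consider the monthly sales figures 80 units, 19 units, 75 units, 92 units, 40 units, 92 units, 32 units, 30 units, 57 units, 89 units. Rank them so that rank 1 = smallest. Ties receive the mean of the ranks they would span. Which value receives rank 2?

30

Sorted (ascending): 19, 30, 32, 40, 57, 75, 80, 89, 92, 92
The 2 values of 92 occupy positions 9–10 → average rank (9+10)/2 = 9.5.
Rank 2 → value 30.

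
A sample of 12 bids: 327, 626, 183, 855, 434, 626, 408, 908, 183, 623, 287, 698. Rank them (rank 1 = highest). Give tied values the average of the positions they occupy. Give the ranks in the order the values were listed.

Sorted (descending): 908, 855, 698, 626, 626, 623, 434, 408, 327, 287, 183, 183
The 2 values of 626 occupy positions 4–5 → average rank (4+5)/2 = 4.5.
The 2 values of 183 occupy positions 11–12 → average rank (11+12)/2 = 11.5.

9, 4.5, 11.5, 2, 7, 4.5, 8, 1, 11.5, 6, 10, 3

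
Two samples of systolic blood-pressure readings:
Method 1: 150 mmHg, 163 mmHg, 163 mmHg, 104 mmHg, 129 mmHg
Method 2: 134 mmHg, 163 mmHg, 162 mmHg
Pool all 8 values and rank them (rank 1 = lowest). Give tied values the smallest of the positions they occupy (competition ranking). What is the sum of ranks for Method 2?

14

Sorted (ascending): 104, 129, 134, 150, 162, 163, 163, 163
The 3 values of 163 occupy positions 6–8 → each gets rank 6.
Method 2 values → pooled ranks: 134→3, 163→6, 162→5
Rank sum = 3 + 6 + 5 = 14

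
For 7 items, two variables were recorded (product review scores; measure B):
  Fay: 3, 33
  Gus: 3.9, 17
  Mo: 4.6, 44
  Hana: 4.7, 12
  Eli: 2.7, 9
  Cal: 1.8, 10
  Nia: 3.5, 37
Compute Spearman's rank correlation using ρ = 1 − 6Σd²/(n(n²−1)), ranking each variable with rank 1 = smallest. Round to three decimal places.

Ranks of variable 1: 3, 5, 6, 7, 2, 1, 4
Ranks of variable 2: 5, 4, 7, 3, 1, 2, 6
d = r₁ − r₂: -2, 1, -1, 4, 1, -1, -2
d²: 4, 1, 1, 16, 1, 1, 4; Σd² = 28
ρ = 1 − 6·28/(7·48) = 1 − 168/336 = 0.500

0.500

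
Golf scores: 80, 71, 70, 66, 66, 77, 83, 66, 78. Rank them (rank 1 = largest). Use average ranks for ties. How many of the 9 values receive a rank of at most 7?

6

Sorted (descending): 83, 80, 78, 77, 71, 70, 66, 66, 66
The 3 values of 66 occupy positions 7–9 → average rank 8.
Ranks ≤ 7: {1, 2, 3, 4, 5, 6} → 6 values.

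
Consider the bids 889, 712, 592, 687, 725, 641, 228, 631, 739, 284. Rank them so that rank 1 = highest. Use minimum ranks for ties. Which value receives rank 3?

Sorted (descending): 889, 739, 725, 712, 687, 641, 631, 592, 284, 228
No ties — each value takes its position as its rank.
Rank 3 → value 725.

725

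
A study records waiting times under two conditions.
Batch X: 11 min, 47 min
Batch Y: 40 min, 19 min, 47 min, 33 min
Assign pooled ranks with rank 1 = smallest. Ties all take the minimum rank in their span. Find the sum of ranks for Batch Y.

Sorted (ascending): 11, 19, 33, 40, 47, 47
The 2 values of 47 occupy positions 5–6 → each gets rank 5.
Batch Y values → pooled ranks: 40→4, 19→2, 47→5, 33→3
Rank sum = 4 + 2 + 5 + 3 = 14

14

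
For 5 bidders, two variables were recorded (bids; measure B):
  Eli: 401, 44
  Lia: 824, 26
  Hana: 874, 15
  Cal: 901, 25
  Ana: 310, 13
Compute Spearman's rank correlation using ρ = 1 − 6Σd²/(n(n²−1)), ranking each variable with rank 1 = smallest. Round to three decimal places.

Ranks of variable 1: 2, 3, 4, 5, 1
Ranks of variable 2: 5, 4, 2, 3, 1
d = r₁ − r₂: -3, -1, 2, 2, 0
d²: 9, 1, 4, 4, 0; Σd² = 18
ρ = 1 − 6·18/(5·24) = 1 − 108/120 = 0.100

0.100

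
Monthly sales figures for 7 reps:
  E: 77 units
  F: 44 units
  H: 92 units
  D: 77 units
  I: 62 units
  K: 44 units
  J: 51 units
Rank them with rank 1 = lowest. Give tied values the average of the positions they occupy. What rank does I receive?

4

Sorted (ascending): 44, 44, 51, 62, 77, 77, 92
The 2 values of 44 occupy positions 1–2 → average rank (1+2)/2 = 1.5.
The 2 values of 77 occupy positions 5–6 → average rank (5+6)/2 = 5.5.
I has value 62 units → rank 4.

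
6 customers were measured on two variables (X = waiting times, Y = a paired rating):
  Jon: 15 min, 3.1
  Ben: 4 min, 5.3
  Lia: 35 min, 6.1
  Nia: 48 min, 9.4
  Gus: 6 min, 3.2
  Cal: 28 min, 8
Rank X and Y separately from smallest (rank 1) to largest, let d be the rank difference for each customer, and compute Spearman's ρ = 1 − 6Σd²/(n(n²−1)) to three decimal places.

0.714

Ranks of variable 1: 3, 1, 5, 6, 2, 4
Ranks of variable 2: 1, 3, 4, 6, 2, 5
d = r₁ − r₂: 2, -2, 1, 0, 0, -1
d²: 4, 4, 1, 0, 0, 1; Σd² = 10
ρ = 1 − 6·10/(6·35) = 1 − 60/210 = 0.714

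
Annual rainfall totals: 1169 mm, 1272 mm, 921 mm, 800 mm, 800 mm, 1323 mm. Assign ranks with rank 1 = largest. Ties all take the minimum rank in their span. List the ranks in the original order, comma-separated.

3, 2, 4, 5, 5, 1

Sorted (descending): 1323, 1272, 1169, 921, 800, 800
The 2 values of 800 occupy positions 5–6 → each gets rank 5.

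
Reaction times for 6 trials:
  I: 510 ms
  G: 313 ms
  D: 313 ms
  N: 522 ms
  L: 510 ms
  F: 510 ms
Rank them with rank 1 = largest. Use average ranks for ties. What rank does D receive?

5.5

Sorted (descending): 522, 510, 510, 510, 313, 313
The 3 values of 510 occupy positions 2–4 → average rank 3.
The 2 values of 313 occupy positions 5–6 → average rank (5+6)/2 = 5.5.
D has value 313 ms → rank 5.5.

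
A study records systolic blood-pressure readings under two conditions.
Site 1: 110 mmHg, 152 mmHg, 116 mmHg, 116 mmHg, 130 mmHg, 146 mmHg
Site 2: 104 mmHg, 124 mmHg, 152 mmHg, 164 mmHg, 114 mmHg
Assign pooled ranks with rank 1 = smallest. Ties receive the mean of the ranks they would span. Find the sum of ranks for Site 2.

Sorted (ascending): 104, 110, 114, 116, 116, 124, 130, 146, 152, 152, 164
The 2 values of 116 occupy positions 4–5 → average rank (4+5)/2 = 4.5.
The 2 values of 152 occupy positions 9–10 → average rank (9+10)/2 = 9.5.
Site 2 values → pooled ranks: 104→1, 124→6, 152→9.5, 164→11, 114→3
Rank sum = 1 + 6 + 9.5 + 11 + 3 = 30.5

30.5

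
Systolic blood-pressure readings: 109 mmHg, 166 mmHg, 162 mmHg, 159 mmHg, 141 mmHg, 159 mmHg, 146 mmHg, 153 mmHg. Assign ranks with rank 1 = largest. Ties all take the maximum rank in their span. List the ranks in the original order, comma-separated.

8, 1, 2, 4, 7, 4, 6, 5

Sorted (descending): 166, 162, 159, 159, 153, 146, 141, 109
The 2 values of 159 occupy positions 3–4 → each gets rank 4.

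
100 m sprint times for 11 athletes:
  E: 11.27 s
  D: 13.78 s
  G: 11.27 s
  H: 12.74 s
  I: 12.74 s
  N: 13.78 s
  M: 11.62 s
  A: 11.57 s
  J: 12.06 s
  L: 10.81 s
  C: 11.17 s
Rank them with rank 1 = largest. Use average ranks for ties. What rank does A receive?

7

Sorted (descending): 13.78, 13.78, 12.74, 12.74, 12.06, 11.62, 11.57, 11.27, 11.27, 11.17, 10.81
The 2 values of 13.78 occupy positions 1–2 → average rank (1+2)/2 = 1.5.
The 2 values of 12.74 occupy positions 3–4 → average rank (3+4)/2 = 3.5.
The 2 values of 11.27 occupy positions 8–9 → average rank (8+9)/2 = 8.5.
A has value 11.57 s → rank 7.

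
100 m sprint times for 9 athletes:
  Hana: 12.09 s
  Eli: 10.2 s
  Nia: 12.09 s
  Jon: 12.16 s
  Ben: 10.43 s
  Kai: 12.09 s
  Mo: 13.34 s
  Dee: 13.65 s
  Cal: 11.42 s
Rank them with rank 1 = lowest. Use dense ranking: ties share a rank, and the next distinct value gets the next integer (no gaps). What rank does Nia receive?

Sorted (ascending): 10.2, 10.43, 11.42, 12.09, 12.09, 12.09, 12.16, 13.34, 13.65
The 3 values of 12.09 share dense rank 4.
Remaining distinct values take the next consecutive integers.
Nia has value 12.09 s → rank 4.

4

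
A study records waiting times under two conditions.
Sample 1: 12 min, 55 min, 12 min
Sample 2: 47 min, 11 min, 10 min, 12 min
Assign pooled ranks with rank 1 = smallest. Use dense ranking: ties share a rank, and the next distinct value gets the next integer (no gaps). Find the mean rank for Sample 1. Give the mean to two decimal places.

Sorted (ascending): 10, 11, 12, 12, 12, 47, 55
The 3 values of 12 share dense rank 3.
Remaining distinct values take the next consecutive integers.
Sample 1 values → pooled ranks: 12→3, 55→5, 12→3
Mean rank = (3 + 5 + 3) / 3 = 3.67

3.67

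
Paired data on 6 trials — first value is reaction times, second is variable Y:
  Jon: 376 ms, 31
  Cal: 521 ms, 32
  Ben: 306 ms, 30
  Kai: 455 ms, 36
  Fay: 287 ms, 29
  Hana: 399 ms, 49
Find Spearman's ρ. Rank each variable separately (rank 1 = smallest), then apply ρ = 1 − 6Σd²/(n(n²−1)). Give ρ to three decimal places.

Ranks of variable 1: 3, 6, 2, 5, 1, 4
Ranks of variable 2: 3, 4, 2, 5, 1, 6
d = r₁ − r₂: 0, 2, 0, 0, 0, -2
d²: 0, 4, 0, 0, 0, 4; Σd² = 8
ρ = 1 − 6·8/(6·35) = 1 − 48/210 = 0.771

0.771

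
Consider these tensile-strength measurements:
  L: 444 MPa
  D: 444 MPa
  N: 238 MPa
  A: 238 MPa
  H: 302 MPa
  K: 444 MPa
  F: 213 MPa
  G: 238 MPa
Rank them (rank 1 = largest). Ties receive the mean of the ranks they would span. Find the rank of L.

Sorted (descending): 444, 444, 444, 302, 238, 238, 238, 213
The 3 values of 444 occupy positions 1–3 → average rank 2.
The 3 values of 238 occupy positions 5–7 → average rank 6.
L has value 444 MPa → rank 2.

2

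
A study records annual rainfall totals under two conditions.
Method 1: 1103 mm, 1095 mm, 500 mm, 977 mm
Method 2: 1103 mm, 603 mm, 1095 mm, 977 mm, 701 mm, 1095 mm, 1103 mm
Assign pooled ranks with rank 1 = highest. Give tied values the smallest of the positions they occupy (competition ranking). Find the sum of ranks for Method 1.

Sorted (descending): 1103, 1103, 1103, 1095, 1095, 1095, 977, 977, 701, 603, 500
The 3 values of 1103 occupy positions 1–3 → each gets rank 1.
The 3 values of 1095 occupy positions 4–6 → each gets rank 4.
The 2 values of 977 occupy positions 7–8 → each gets rank 7.
Method 1 values → pooled ranks: 1103→1, 1095→4, 500→11, 977→7
Rank sum = 1 + 4 + 11 + 7 = 23

23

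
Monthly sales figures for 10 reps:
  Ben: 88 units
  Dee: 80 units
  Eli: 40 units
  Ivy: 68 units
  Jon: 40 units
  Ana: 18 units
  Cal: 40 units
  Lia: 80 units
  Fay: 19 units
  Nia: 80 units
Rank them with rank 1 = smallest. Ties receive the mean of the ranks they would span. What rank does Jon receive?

4

Sorted (ascending): 18, 19, 40, 40, 40, 68, 80, 80, 80, 88
The 3 values of 40 occupy positions 3–5 → average rank 4.
The 3 values of 80 occupy positions 7–9 → average rank 8.
Jon has value 40 units → rank 4.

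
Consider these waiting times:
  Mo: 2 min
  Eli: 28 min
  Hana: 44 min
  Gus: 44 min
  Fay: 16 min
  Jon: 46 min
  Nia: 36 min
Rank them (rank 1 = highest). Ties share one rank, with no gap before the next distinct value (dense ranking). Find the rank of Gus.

Sorted (descending): 46, 44, 44, 36, 28, 16, 2
The 2 values of 44 share dense rank 2.
Remaining distinct values take the next consecutive integers.
Gus has value 44 min → rank 2.

2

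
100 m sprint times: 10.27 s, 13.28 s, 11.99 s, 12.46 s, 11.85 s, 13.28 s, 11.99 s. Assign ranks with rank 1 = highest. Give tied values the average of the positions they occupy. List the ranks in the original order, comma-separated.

7, 1.5, 4.5, 3, 6, 1.5, 4.5

Sorted (descending): 13.28, 13.28, 12.46, 11.99, 11.99, 11.85, 10.27
The 2 values of 13.28 occupy positions 1–2 → average rank (1+2)/2 = 1.5.
The 2 values of 11.99 occupy positions 4–5 → average rank (4+5)/2 = 4.5.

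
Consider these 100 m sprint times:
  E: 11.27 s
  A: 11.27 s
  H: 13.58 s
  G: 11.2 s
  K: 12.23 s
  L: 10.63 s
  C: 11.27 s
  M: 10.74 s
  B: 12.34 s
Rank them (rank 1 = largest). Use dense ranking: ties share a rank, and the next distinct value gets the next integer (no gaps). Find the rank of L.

Sorted (descending): 13.58, 12.34, 12.23, 11.27, 11.27, 11.27, 11.2, 10.74, 10.63
The 3 values of 11.27 share dense rank 4.
Remaining distinct values take the next consecutive integers.
L has value 10.63 s → rank 7.

7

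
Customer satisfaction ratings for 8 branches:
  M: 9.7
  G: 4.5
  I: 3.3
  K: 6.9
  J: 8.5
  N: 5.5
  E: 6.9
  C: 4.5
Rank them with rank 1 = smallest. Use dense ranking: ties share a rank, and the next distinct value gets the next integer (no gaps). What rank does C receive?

2

Sorted (ascending): 3.3, 4.5, 4.5, 5.5, 6.9, 6.9, 8.5, 9.7
The 2 values of 4.5 share dense rank 2.
The 2 values of 6.9 share dense rank 4.
Remaining distinct values take the next consecutive integers.
C has value 4.5 → rank 2.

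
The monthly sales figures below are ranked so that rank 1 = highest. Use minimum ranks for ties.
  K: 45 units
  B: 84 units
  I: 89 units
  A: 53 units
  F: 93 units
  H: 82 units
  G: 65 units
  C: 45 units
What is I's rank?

Sorted (descending): 93, 89, 84, 82, 65, 53, 45, 45
The 2 values of 45 occupy positions 7–8 → each gets rank 7.
I has value 89 units → rank 2.

2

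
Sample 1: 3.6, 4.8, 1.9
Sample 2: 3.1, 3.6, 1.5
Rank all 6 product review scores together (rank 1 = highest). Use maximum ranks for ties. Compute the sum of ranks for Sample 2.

Sorted (descending): 4.8, 3.6, 3.6, 3.1, 1.9, 1.5
The 2 values of 3.6 occupy positions 2–3 → each gets rank 3.
Sample 2 values → pooled ranks: 3.1→4, 3.6→3, 1.5→6
Rank sum = 4 + 3 + 6 = 13

13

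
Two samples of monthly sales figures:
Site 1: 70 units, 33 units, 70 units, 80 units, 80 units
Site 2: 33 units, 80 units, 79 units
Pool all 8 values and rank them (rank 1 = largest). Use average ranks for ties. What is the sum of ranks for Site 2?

13.5

Sorted (descending): 80, 80, 80, 79, 70, 70, 33, 33
The 3 values of 80 occupy positions 1–3 → average rank 2.
The 2 values of 70 occupy positions 5–6 → average rank (5+6)/2 = 5.5.
The 2 values of 33 occupy positions 7–8 → average rank (7+8)/2 = 7.5.
Site 2 values → pooled ranks: 33→7.5, 80→2, 79→4
Rank sum = 7.5 + 2 + 4 = 13.5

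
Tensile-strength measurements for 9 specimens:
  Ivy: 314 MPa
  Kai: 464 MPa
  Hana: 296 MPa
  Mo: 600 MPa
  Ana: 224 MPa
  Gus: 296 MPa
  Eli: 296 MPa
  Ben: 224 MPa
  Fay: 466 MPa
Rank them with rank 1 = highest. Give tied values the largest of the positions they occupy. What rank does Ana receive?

Sorted (descending): 600, 466, 464, 314, 296, 296, 296, 224, 224
The 3 values of 296 occupy positions 5–7 → each gets rank 7.
The 2 values of 224 occupy positions 8–9 → each gets rank 9.
Ana has value 224 MPa → rank 9.

9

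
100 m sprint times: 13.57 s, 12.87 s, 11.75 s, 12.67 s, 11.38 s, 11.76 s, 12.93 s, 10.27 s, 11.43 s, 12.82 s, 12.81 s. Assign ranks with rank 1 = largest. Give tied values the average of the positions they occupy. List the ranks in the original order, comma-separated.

1, 3, 8, 6, 10, 7, 2, 11, 9, 4, 5

Sorted (descending): 13.57, 12.93, 12.87, 12.82, 12.81, 12.67, 11.76, 11.75, 11.43, 11.38, 10.27
No ties — each value takes its position as its rank.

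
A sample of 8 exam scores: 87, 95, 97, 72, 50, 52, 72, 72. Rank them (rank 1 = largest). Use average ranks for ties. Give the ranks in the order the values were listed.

Sorted (descending): 97, 95, 87, 72, 72, 72, 52, 50
The 3 values of 72 occupy positions 4–6 → average rank 5.

3, 2, 1, 5, 8, 7, 5, 5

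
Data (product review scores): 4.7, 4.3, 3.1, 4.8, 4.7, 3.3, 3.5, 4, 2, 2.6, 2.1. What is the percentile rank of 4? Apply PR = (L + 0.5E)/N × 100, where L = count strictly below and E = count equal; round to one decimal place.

59.1

N = 11.
Strictly below 4: 6. Equal to 4: 1.
PR = (6 + 0.5·1)/11 × 100 = 59.1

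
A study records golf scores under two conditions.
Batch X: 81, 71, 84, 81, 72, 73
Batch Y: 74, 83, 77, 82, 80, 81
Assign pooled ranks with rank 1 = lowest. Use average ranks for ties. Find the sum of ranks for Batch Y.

44

Sorted (ascending): 71, 72, 73, 74, 77, 80, 81, 81, 81, 82, 83, 84
The 3 values of 81 occupy positions 7–9 → average rank 8.
Batch Y values → pooled ranks: 74→4, 83→11, 77→5, 82→10, 80→6, 81→8
Rank sum = 4 + 11 + 5 + 10 + 6 + 8 = 44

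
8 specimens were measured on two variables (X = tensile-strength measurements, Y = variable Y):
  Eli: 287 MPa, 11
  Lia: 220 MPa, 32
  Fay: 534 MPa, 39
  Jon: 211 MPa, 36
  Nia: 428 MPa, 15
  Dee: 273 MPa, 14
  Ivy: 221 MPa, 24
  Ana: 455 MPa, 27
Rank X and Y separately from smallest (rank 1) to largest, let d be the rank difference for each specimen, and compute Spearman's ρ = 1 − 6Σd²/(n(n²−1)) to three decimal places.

Ranks of variable 1: 5, 2, 8, 1, 6, 4, 3, 7
Ranks of variable 2: 1, 6, 8, 7, 3, 2, 4, 5
d = r₁ − r₂: 4, -4, 0, -6, 3, 2, -1, 2
d²: 16, 16, 0, 36, 9, 4, 1, 4; Σd² = 86
ρ = 1 − 6·86/(8·63) = 1 − 516/504 = -0.024

-0.024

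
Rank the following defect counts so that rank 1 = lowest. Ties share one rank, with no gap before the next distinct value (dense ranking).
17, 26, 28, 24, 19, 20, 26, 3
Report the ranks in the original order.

2, 6, 7, 5, 3, 4, 6, 1

Sorted (ascending): 3, 17, 19, 20, 24, 26, 26, 28
The 2 values of 26 share dense rank 6.
Remaining distinct values take the next consecutive integers.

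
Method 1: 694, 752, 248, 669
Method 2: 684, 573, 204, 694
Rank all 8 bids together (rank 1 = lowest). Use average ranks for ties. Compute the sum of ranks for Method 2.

Sorted (ascending): 204, 248, 573, 669, 684, 694, 694, 752
The 2 values of 694 occupy positions 6–7 → average rank (6+7)/2 = 6.5.
Method 2 values → pooled ranks: 684→5, 573→3, 204→1, 694→6.5
Rank sum = 5 + 3 + 1 + 6.5 = 15.5

15.5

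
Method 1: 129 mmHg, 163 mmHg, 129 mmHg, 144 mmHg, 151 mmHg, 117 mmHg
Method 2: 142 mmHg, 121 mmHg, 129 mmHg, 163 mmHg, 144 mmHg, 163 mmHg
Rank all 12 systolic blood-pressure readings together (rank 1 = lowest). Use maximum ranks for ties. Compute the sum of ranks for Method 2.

45

Sorted (ascending): 117, 121, 129, 129, 129, 142, 144, 144, 151, 163, 163, 163
The 3 values of 129 occupy positions 3–5 → each gets rank 5.
The 2 values of 144 occupy positions 7–8 → each gets rank 8.
The 3 values of 163 occupy positions 10–12 → each gets rank 12.
Method 2 values → pooled ranks: 142→6, 121→2, 129→5, 163→12, 144→8, 163→12
Rank sum = 6 + 2 + 5 + 12 + 8 + 12 = 45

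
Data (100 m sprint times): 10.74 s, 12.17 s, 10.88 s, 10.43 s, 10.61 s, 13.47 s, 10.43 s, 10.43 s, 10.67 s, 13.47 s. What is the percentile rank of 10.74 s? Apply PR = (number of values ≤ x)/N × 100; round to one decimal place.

N = 10.
Strictly below 10.74: 5. Equal to 10.74: 1.
PR = 6/10 × 100 = 60.0

60.0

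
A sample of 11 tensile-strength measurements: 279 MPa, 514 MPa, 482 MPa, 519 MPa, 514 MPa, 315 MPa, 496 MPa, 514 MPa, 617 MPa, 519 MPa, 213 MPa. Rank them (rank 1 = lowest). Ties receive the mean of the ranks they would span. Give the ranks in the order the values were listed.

2, 7, 4, 9.5, 7, 3, 5, 7, 11, 9.5, 1

Sorted (ascending): 213, 279, 315, 482, 496, 514, 514, 514, 519, 519, 617
The 3 values of 514 occupy positions 6–8 → average rank 7.
The 2 values of 519 occupy positions 9–10 → average rank (9+10)/2 = 9.5.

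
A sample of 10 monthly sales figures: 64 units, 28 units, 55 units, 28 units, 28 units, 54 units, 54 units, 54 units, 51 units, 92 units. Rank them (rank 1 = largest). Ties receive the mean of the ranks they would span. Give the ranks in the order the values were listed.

2, 9, 3, 9, 9, 5, 5, 5, 7, 1

Sorted (descending): 92, 64, 55, 54, 54, 54, 51, 28, 28, 28
The 3 values of 54 occupy positions 4–6 → average rank 5.
The 3 values of 28 occupy positions 8–10 → average rank 9.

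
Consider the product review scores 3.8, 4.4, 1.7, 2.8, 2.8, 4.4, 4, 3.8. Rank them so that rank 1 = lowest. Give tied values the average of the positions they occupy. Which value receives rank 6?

4

Sorted (ascending): 1.7, 2.8, 2.8, 3.8, 3.8, 4, 4.4, 4.4
The 2 values of 2.8 occupy positions 2–3 → average rank (2+3)/2 = 2.5.
The 2 values of 3.8 occupy positions 4–5 → average rank (4+5)/2 = 4.5.
The 2 values of 4.4 occupy positions 7–8 → average rank (7+8)/2 = 7.5.
Rank 6 → value 4.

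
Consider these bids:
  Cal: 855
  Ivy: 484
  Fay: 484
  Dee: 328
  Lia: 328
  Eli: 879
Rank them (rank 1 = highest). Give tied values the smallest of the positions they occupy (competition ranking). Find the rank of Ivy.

Sorted (descending): 879, 855, 484, 484, 328, 328
The 2 values of 484 occupy positions 3–4 → each gets rank 3.
The 2 values of 328 occupy positions 5–6 → each gets rank 5.
Ivy has value 484 → rank 3.

3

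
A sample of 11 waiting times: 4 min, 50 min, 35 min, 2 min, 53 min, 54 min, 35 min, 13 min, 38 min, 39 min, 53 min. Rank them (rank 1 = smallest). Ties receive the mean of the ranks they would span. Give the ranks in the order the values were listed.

Sorted (ascending): 2, 4, 13, 35, 35, 38, 39, 50, 53, 53, 54
The 2 values of 35 occupy positions 4–5 → average rank (4+5)/2 = 4.5.
The 2 values of 53 occupy positions 9–10 → average rank (9+10)/2 = 9.5.

2, 8, 4.5, 1, 9.5, 11, 4.5, 3, 6, 7, 9.5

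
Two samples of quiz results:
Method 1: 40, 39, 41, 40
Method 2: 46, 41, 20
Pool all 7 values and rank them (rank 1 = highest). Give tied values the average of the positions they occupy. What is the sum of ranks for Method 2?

Sorted (descending): 46, 41, 41, 40, 40, 39, 20
The 2 values of 41 occupy positions 2–3 → average rank (2+3)/2 = 2.5.
The 2 values of 40 occupy positions 4–5 → average rank (4+5)/2 = 4.5.
Method 2 values → pooled ranks: 46→1, 41→2.5, 20→7
Rank sum = 1 + 2.5 + 7 = 10.5

10.5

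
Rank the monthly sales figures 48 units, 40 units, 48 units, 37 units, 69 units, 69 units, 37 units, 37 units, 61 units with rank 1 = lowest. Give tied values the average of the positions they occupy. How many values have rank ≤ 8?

Sorted (ascending): 37, 37, 37, 40, 48, 48, 61, 69, 69
The 3 values of 37 occupy positions 1–3 → average rank 2.
The 2 values of 48 occupy positions 5–6 → average rank (5+6)/2 = 5.5.
The 2 values of 69 occupy positions 8–9 → average rank (8+9)/2 = 8.5.
Ranks ≤ 8: {2, 2, 2, 4, 5.5, 5.5, 7} → 7 values.

7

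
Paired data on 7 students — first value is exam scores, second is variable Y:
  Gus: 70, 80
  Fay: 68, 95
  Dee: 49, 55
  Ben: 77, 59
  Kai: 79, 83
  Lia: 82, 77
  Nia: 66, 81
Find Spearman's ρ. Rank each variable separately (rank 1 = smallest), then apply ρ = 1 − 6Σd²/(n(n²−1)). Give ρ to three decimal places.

Ranks of variable 1: 4, 3, 1, 5, 6, 7, 2
Ranks of variable 2: 4, 7, 1, 2, 6, 3, 5
d = r₁ − r₂: 0, -4, 0, 3, 0, 4, -3
d²: 0, 16, 0, 9, 0, 16, 9; Σd² = 50
ρ = 1 − 6·50/(7·48) = 1 − 300/336 = 0.107

0.107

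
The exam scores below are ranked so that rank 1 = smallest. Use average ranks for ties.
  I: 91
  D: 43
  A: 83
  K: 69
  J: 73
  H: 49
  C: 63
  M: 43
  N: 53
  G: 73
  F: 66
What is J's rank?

Sorted (ascending): 43, 43, 49, 53, 63, 66, 69, 73, 73, 83, 91
The 2 values of 43 occupy positions 1–2 → average rank (1+2)/2 = 1.5.
The 2 values of 73 occupy positions 8–9 → average rank (8+9)/2 = 8.5.
J has value 73 → rank 8.5.

8.5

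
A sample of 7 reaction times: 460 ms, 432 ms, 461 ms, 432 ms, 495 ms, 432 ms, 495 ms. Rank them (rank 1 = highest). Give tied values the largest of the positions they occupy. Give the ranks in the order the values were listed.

Sorted (descending): 495, 495, 461, 460, 432, 432, 432
The 2 values of 495 occupy positions 1–2 → each gets rank 2.
The 3 values of 432 occupy positions 5–7 → each gets rank 7.

4, 7, 3, 7, 2, 7, 2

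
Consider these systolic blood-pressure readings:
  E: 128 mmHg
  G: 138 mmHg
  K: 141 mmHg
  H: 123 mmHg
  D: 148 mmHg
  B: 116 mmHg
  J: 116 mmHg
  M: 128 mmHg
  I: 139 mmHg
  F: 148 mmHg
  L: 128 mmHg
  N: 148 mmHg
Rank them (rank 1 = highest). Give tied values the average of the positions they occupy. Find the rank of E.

8

Sorted (descending): 148, 148, 148, 141, 139, 138, 128, 128, 128, 123, 116, 116
The 3 values of 148 occupy positions 1–3 → average rank 2.
The 3 values of 128 occupy positions 7–9 → average rank 8.
The 2 values of 116 occupy positions 11–12 → average rank (11+12)/2 = 11.5.
E has value 128 mmHg → rank 8.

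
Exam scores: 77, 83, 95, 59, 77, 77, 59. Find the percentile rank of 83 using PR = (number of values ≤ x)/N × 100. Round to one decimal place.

N = 7.
Strictly below 83: 5. Equal to 83: 1.
PR = 6/7 × 100 = 85.7

85.7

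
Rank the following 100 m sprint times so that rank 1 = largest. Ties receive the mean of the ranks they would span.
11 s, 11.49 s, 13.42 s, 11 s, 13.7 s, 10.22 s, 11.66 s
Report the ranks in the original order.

Sorted (descending): 13.7, 13.42, 11.66, 11.49, 11, 11, 10.22
The 2 values of 11 occupy positions 5–6 → average rank (5+6)/2 = 5.5.

5.5, 4, 2, 5.5, 1, 7, 3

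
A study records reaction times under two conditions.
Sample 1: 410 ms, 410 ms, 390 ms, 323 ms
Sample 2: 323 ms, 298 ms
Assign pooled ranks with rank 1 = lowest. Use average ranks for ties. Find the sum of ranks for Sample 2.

3.5

Sorted (ascending): 298, 323, 323, 390, 410, 410
The 2 values of 323 occupy positions 2–3 → average rank (2+3)/2 = 2.5.
The 2 values of 410 occupy positions 5–6 → average rank (5+6)/2 = 5.5.
Sample 2 values → pooled ranks: 323→2.5, 298→1
Rank sum = 2.5 + 1 = 3.5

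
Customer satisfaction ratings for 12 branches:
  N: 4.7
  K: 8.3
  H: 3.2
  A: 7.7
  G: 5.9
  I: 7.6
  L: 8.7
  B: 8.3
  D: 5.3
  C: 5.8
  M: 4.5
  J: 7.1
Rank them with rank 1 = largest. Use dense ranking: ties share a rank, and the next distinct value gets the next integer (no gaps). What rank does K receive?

Sorted (descending): 8.7, 8.3, 8.3, 7.7, 7.6, 7.1, 5.9, 5.8, 5.3, 4.7, 4.5, 3.2
The 2 values of 8.3 share dense rank 2.
Remaining distinct values take the next consecutive integers.
K has value 8.3 → rank 2.

2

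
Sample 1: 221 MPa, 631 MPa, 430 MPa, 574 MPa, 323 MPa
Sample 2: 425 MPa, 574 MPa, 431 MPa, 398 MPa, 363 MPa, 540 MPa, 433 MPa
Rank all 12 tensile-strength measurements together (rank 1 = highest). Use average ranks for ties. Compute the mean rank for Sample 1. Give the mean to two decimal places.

Sorted (descending): 631, 574, 574, 540, 433, 431, 430, 425, 398, 363, 323, 221
The 2 values of 574 occupy positions 2–3 → average rank (2+3)/2 = 2.5.
Sample 1 values → pooled ranks: 221→12, 631→1, 430→7, 574→2.5, 323→11
Mean rank = (12 + 1 + 7 + 2.5 + 11) / 5 = 6.70

6.70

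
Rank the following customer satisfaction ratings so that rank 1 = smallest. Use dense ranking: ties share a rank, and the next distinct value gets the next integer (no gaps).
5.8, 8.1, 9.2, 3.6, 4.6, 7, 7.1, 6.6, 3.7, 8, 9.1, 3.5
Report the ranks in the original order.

5, 10, 12, 2, 4, 7, 8, 6, 3, 9, 11, 1

Sorted (ascending): 3.5, 3.6, 3.7, 4.6, 5.8, 6.6, 7, 7.1, 8, 8.1, 9.1, 9.2
No ties — each value takes its position as its rank.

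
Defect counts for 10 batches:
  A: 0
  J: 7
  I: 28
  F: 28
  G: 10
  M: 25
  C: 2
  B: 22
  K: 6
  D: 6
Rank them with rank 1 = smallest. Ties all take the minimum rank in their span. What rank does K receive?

3

Sorted (ascending): 0, 2, 6, 6, 7, 10, 22, 25, 28, 28
The 2 values of 6 occupy positions 3–4 → each gets rank 3.
The 2 values of 28 occupy positions 9–10 → each gets rank 9.
K has value 6 → rank 3.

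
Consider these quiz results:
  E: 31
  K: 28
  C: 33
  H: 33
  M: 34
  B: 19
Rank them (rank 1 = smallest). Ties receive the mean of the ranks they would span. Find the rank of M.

Sorted (ascending): 19, 28, 31, 33, 33, 34
The 2 values of 33 occupy positions 4–5 → average rank (4+5)/2 = 4.5.
M has value 34 → rank 6.

6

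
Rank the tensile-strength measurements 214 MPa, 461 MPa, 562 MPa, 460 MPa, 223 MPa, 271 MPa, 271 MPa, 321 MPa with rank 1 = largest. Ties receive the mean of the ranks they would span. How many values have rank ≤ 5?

Sorted (descending): 562, 461, 460, 321, 271, 271, 223, 214
The 2 values of 271 occupy positions 5–6 → average rank (5+6)/2 = 5.5.
Ranks ≤ 5: {1, 2, 3, 4} → 4 values.

4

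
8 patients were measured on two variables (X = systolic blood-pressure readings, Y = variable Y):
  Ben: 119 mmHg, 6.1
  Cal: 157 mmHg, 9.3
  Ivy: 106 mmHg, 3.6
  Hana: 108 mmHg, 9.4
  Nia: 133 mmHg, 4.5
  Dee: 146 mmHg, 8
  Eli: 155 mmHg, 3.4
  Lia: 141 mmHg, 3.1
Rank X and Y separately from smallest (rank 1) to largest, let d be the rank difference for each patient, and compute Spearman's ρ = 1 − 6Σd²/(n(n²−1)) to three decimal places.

-0.024

Ranks of variable 1: 3, 8, 1, 2, 4, 6, 7, 5
Ranks of variable 2: 5, 7, 3, 8, 4, 6, 2, 1
d = r₁ − r₂: -2, 1, -2, -6, 0, 0, 5, 4
d²: 4, 1, 4, 36, 0, 0, 25, 16; Σd² = 86
ρ = 1 − 6·86/(8·63) = 1 − 516/504 = -0.024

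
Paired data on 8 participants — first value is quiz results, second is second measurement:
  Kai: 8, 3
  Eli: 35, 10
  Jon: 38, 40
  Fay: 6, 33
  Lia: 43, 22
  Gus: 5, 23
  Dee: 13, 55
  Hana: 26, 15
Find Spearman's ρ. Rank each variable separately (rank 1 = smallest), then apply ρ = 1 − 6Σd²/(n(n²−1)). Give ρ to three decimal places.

-0.048

Ranks of variable 1: 3, 6, 7, 2, 8, 1, 4, 5
Ranks of variable 2: 1, 2, 7, 6, 4, 5, 8, 3
d = r₁ − r₂: 2, 4, 0, -4, 4, -4, -4, 2
d²: 4, 16, 0, 16, 16, 16, 16, 4; Σd² = 88
ρ = 1 − 6·88/(8·63) = 1 − 528/504 = -0.048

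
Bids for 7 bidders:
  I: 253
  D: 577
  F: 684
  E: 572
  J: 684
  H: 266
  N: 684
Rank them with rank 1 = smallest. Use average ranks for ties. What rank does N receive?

Sorted (ascending): 253, 266, 572, 577, 684, 684, 684
The 3 values of 684 occupy positions 5–7 → average rank 6.
N has value 684 → rank 6.

6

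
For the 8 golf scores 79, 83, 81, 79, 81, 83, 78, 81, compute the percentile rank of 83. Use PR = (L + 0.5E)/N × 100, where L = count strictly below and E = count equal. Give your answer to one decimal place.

N = 8.
Strictly below 83: 6. Equal to 83: 2.
PR = (6 + 0.5·2)/8 × 100 = 87.5

87.5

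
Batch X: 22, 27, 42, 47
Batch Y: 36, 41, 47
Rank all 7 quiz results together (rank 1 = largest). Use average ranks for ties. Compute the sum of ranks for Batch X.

Sorted (descending): 47, 47, 42, 41, 36, 27, 22
The 2 values of 47 occupy positions 1–2 → average rank (1+2)/2 = 1.5.
Batch X values → pooled ranks: 22→7, 27→6, 42→3, 47→1.5
Rank sum = 7 + 6 + 3 + 1.5 = 17.5

17.5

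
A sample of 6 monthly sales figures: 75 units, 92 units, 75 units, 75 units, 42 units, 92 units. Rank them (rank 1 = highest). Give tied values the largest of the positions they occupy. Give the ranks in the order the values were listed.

5, 2, 5, 5, 6, 2

Sorted (descending): 92, 92, 75, 75, 75, 42
The 2 values of 92 occupy positions 1–2 → each gets rank 2.
The 3 values of 75 occupy positions 3–5 → each gets rank 5.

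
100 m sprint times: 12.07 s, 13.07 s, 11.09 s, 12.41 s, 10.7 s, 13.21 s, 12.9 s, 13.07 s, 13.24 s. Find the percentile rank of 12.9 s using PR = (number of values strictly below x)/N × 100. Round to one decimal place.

44.4

N = 9.
Strictly below 12.9: 4. Equal to 12.9: 1.
PR = 4/9 × 100 = 44.4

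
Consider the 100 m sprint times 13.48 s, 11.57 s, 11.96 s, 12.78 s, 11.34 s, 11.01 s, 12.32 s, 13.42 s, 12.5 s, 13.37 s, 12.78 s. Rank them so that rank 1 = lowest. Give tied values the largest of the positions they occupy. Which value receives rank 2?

Sorted (ascending): 11.01, 11.34, 11.57, 11.96, 12.32, 12.5, 12.78, 12.78, 13.37, 13.42, 13.48
The 2 values of 12.78 occupy positions 7–8 → each gets rank 8.
Rank 2 → value 11.34.

11.34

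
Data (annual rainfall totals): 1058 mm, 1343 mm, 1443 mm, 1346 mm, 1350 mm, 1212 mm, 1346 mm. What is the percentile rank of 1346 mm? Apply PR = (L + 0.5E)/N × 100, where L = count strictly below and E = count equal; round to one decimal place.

57.1

N = 7.
Strictly below 1346: 3. Equal to 1346: 2.
PR = (3 + 0.5·2)/7 × 100 = 57.1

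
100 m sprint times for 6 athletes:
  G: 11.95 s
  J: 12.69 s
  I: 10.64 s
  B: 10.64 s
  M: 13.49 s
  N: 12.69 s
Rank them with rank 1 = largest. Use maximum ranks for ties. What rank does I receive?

6

Sorted (descending): 13.49, 12.69, 12.69, 11.95, 10.64, 10.64
The 2 values of 12.69 occupy positions 2–3 → each gets rank 3.
The 2 values of 10.64 occupy positions 5–6 → each gets rank 6.
I has value 10.64 s → rank 6.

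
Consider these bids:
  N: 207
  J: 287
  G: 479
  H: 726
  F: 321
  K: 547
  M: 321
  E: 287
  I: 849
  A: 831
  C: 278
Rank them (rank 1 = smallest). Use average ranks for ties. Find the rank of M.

5.5

Sorted (ascending): 207, 278, 287, 287, 321, 321, 479, 547, 726, 831, 849
The 2 values of 287 occupy positions 3–4 → average rank (3+4)/2 = 3.5.
The 2 values of 321 occupy positions 5–6 → average rank (5+6)/2 = 5.5.
M has value 321 → rank 5.5.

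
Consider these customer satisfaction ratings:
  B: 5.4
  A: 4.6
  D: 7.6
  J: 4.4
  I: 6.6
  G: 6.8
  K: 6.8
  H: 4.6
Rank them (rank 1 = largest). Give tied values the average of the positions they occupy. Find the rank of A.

Sorted (descending): 7.6, 6.8, 6.8, 6.6, 5.4, 4.6, 4.6, 4.4
The 2 values of 6.8 occupy positions 2–3 → average rank (2+3)/2 = 2.5.
The 2 values of 4.6 occupy positions 6–7 → average rank (6+7)/2 = 6.5.
A has value 4.6 → rank 6.5.

6.5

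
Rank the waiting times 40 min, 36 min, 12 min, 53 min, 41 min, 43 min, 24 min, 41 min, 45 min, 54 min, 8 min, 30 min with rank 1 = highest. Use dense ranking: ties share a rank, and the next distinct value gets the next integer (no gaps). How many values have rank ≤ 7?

Sorted (descending): 54, 53, 45, 43, 41, 41, 40, 36, 30, 24, 12, 8
The 2 values of 41 share dense rank 5.
Remaining distinct values take the next consecutive integers.
Ranks ≤ 7: {1, 2, 3, 4, 5, 5, 6, 7} → 8 values.

8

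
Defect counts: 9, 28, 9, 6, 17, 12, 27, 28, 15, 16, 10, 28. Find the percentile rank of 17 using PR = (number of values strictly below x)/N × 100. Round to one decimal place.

N = 12.
Strictly below 17: 7. Equal to 17: 1.
PR = 7/12 × 100 = 58.3

58.3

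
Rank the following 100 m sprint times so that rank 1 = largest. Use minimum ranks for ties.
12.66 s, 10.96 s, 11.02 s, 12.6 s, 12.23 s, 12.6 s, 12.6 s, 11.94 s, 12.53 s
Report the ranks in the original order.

Sorted (descending): 12.66, 12.6, 12.6, 12.6, 12.53, 12.23, 11.94, 11.02, 10.96
The 3 values of 12.6 occupy positions 2–4 → each gets rank 2.

1, 9, 8, 2, 6, 2, 2, 7, 5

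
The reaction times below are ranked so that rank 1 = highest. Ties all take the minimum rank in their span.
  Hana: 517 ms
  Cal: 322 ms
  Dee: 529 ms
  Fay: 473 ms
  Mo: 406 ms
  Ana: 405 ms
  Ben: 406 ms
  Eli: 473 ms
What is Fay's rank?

3

Sorted (descending): 529, 517, 473, 473, 406, 406, 405, 322
The 2 values of 473 occupy positions 3–4 → each gets rank 3.
The 2 values of 406 occupy positions 5–6 → each gets rank 5.
Fay has value 473 ms → rank 3.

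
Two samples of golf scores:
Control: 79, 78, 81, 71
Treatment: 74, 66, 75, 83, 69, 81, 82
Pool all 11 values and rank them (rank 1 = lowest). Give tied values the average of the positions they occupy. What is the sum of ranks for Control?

24.5

Sorted (ascending): 66, 69, 71, 74, 75, 78, 79, 81, 81, 82, 83
The 2 values of 81 occupy positions 8–9 → average rank (8+9)/2 = 8.5.
Control values → pooled ranks: 79→7, 78→6, 81→8.5, 71→3
Rank sum = 7 + 6 + 8.5 + 3 = 24.5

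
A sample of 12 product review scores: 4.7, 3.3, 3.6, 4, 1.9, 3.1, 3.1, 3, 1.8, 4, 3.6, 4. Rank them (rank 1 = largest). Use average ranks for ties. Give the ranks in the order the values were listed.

Sorted (descending): 4.7, 4, 4, 4, 3.6, 3.6, 3.3, 3.1, 3.1, 3, 1.9, 1.8
The 3 values of 4 occupy positions 2–4 → average rank 3.
The 2 values of 3.6 occupy positions 5–6 → average rank (5+6)/2 = 5.5.
The 2 values of 3.1 occupy positions 8–9 → average rank (8+9)/2 = 8.5.

1, 7, 5.5, 3, 11, 8.5, 8.5, 10, 12, 3, 5.5, 3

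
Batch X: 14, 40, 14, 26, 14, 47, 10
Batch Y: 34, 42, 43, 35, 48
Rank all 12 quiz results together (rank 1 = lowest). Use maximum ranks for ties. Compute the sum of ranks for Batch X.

37

Sorted (ascending): 10, 14, 14, 14, 26, 34, 35, 40, 42, 43, 47, 48
The 3 values of 14 occupy positions 2–4 → each gets rank 4.
Batch X values → pooled ranks: 14→4, 40→8, 14→4, 26→5, 14→4, 47→11, 10→1
Rank sum = 4 + 8 + 4 + 5 + 4 + 11 + 1 = 37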